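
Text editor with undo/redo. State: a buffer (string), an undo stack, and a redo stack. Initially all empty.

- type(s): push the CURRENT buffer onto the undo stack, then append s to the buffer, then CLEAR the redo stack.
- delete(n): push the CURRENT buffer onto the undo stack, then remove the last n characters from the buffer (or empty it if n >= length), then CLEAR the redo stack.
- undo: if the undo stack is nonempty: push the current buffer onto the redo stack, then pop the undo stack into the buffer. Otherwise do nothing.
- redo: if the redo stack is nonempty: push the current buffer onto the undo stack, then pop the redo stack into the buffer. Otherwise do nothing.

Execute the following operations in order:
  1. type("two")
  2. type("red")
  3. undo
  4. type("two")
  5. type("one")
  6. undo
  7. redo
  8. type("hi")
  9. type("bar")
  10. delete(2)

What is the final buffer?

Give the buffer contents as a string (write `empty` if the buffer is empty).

Answer: twotwoonehib

Derivation:
After op 1 (type): buf='two' undo_depth=1 redo_depth=0
After op 2 (type): buf='twored' undo_depth=2 redo_depth=0
After op 3 (undo): buf='two' undo_depth=1 redo_depth=1
After op 4 (type): buf='twotwo' undo_depth=2 redo_depth=0
After op 5 (type): buf='twotwoone' undo_depth=3 redo_depth=0
After op 6 (undo): buf='twotwo' undo_depth=2 redo_depth=1
After op 7 (redo): buf='twotwoone' undo_depth=3 redo_depth=0
After op 8 (type): buf='twotwoonehi' undo_depth=4 redo_depth=0
After op 9 (type): buf='twotwoonehibar' undo_depth=5 redo_depth=0
After op 10 (delete): buf='twotwoonehib' undo_depth=6 redo_depth=0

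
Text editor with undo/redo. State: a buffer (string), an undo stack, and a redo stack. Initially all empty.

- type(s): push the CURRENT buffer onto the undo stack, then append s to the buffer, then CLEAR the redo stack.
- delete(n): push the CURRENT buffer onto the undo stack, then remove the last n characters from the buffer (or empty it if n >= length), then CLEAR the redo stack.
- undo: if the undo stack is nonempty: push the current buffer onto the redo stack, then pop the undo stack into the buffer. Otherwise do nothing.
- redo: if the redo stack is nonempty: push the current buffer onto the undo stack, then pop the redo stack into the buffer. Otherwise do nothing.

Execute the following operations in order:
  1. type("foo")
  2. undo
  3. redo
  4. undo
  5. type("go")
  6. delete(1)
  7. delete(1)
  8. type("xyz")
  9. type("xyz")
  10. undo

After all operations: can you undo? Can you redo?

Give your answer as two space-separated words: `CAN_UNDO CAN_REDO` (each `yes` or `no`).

After op 1 (type): buf='foo' undo_depth=1 redo_depth=0
After op 2 (undo): buf='(empty)' undo_depth=0 redo_depth=1
After op 3 (redo): buf='foo' undo_depth=1 redo_depth=0
After op 4 (undo): buf='(empty)' undo_depth=0 redo_depth=1
After op 5 (type): buf='go' undo_depth=1 redo_depth=0
After op 6 (delete): buf='g' undo_depth=2 redo_depth=0
After op 7 (delete): buf='(empty)' undo_depth=3 redo_depth=0
After op 8 (type): buf='xyz' undo_depth=4 redo_depth=0
After op 9 (type): buf='xyzxyz' undo_depth=5 redo_depth=0
After op 10 (undo): buf='xyz' undo_depth=4 redo_depth=1

Answer: yes yes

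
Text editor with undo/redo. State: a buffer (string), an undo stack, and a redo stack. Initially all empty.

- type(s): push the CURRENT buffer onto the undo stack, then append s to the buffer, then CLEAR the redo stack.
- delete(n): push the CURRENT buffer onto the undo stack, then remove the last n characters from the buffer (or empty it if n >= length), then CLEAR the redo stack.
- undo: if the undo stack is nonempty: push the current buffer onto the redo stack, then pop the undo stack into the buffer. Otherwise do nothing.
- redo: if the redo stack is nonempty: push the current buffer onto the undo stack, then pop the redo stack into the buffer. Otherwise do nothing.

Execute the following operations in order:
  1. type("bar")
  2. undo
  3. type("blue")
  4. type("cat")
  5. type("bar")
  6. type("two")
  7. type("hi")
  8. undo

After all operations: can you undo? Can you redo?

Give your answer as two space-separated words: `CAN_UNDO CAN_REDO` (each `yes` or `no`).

Answer: yes yes

Derivation:
After op 1 (type): buf='bar' undo_depth=1 redo_depth=0
After op 2 (undo): buf='(empty)' undo_depth=0 redo_depth=1
After op 3 (type): buf='blue' undo_depth=1 redo_depth=0
After op 4 (type): buf='bluecat' undo_depth=2 redo_depth=0
After op 5 (type): buf='bluecatbar' undo_depth=3 redo_depth=0
After op 6 (type): buf='bluecatbartwo' undo_depth=4 redo_depth=0
After op 7 (type): buf='bluecatbartwohi' undo_depth=5 redo_depth=0
After op 8 (undo): buf='bluecatbartwo' undo_depth=4 redo_depth=1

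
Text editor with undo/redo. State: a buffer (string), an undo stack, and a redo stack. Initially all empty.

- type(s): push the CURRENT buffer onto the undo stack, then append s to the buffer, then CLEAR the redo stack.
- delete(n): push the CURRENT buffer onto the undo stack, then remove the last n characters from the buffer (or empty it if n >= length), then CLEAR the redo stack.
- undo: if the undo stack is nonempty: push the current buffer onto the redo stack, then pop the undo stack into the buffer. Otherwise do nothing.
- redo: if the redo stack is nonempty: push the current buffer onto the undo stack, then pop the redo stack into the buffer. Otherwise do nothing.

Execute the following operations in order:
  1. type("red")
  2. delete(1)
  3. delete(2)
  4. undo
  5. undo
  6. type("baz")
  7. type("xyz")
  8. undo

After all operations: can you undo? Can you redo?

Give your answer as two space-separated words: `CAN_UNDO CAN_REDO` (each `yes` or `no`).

After op 1 (type): buf='red' undo_depth=1 redo_depth=0
After op 2 (delete): buf='re' undo_depth=2 redo_depth=0
After op 3 (delete): buf='(empty)' undo_depth=3 redo_depth=0
After op 4 (undo): buf='re' undo_depth=2 redo_depth=1
After op 5 (undo): buf='red' undo_depth=1 redo_depth=2
After op 6 (type): buf='redbaz' undo_depth=2 redo_depth=0
After op 7 (type): buf='redbazxyz' undo_depth=3 redo_depth=0
After op 8 (undo): buf='redbaz' undo_depth=2 redo_depth=1

Answer: yes yes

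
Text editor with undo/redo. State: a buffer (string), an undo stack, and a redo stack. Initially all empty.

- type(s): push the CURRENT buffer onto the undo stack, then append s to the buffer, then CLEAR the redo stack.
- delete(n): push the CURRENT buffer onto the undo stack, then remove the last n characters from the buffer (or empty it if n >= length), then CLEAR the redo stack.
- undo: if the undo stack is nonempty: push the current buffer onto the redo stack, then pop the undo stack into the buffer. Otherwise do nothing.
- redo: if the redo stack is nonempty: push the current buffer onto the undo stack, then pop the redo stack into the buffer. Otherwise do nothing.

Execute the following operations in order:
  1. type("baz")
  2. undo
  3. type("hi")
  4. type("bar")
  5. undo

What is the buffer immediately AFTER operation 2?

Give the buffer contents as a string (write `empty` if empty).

Answer: empty

Derivation:
After op 1 (type): buf='baz' undo_depth=1 redo_depth=0
After op 2 (undo): buf='(empty)' undo_depth=0 redo_depth=1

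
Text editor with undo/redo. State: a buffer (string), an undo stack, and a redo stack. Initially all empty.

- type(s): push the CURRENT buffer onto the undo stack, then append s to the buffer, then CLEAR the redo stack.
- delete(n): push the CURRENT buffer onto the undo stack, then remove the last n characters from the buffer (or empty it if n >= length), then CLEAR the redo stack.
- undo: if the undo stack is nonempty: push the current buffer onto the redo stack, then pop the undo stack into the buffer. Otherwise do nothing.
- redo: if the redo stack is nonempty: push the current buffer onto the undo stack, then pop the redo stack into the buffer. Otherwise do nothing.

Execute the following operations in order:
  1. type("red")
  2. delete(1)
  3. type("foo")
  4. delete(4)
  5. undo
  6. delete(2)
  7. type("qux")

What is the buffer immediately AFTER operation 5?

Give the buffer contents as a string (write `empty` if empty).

Answer: refoo

Derivation:
After op 1 (type): buf='red' undo_depth=1 redo_depth=0
After op 2 (delete): buf='re' undo_depth=2 redo_depth=0
After op 3 (type): buf='refoo' undo_depth=3 redo_depth=0
After op 4 (delete): buf='r' undo_depth=4 redo_depth=0
After op 5 (undo): buf='refoo' undo_depth=3 redo_depth=1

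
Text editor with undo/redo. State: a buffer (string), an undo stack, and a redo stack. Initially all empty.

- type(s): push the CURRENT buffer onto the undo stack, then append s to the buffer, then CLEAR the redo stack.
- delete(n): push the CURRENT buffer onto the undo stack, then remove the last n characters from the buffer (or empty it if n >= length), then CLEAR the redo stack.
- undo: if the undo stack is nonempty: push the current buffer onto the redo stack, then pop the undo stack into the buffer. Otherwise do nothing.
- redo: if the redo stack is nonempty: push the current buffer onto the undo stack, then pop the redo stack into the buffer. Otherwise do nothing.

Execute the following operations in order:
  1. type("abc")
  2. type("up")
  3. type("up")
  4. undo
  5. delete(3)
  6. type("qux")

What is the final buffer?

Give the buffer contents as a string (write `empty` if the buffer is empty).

After op 1 (type): buf='abc' undo_depth=1 redo_depth=0
After op 2 (type): buf='abcup' undo_depth=2 redo_depth=0
After op 3 (type): buf='abcupup' undo_depth=3 redo_depth=0
After op 4 (undo): buf='abcup' undo_depth=2 redo_depth=1
After op 5 (delete): buf='ab' undo_depth=3 redo_depth=0
After op 6 (type): buf='abqux' undo_depth=4 redo_depth=0

Answer: abqux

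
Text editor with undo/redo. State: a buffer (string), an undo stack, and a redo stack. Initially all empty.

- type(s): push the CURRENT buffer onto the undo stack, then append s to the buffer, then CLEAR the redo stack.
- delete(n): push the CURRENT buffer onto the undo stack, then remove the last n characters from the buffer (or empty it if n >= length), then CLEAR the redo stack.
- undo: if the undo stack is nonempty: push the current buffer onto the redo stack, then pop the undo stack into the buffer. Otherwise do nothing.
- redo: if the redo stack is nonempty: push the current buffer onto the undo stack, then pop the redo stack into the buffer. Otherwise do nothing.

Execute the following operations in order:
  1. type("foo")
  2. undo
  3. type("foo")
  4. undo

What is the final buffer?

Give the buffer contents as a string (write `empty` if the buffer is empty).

Answer: empty

Derivation:
After op 1 (type): buf='foo' undo_depth=1 redo_depth=0
After op 2 (undo): buf='(empty)' undo_depth=0 redo_depth=1
After op 3 (type): buf='foo' undo_depth=1 redo_depth=0
After op 4 (undo): buf='(empty)' undo_depth=0 redo_depth=1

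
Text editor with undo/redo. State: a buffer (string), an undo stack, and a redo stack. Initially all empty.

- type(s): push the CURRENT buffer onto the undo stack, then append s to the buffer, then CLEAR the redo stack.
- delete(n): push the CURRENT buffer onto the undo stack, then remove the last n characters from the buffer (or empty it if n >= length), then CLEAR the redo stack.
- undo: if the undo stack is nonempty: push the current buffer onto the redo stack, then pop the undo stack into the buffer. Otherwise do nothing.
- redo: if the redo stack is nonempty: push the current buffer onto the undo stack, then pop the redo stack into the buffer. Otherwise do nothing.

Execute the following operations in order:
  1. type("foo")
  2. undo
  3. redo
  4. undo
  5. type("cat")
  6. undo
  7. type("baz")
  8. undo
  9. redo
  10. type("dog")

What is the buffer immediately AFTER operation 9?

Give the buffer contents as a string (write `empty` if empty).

Answer: baz

Derivation:
After op 1 (type): buf='foo' undo_depth=1 redo_depth=0
After op 2 (undo): buf='(empty)' undo_depth=0 redo_depth=1
After op 3 (redo): buf='foo' undo_depth=1 redo_depth=0
After op 4 (undo): buf='(empty)' undo_depth=0 redo_depth=1
After op 5 (type): buf='cat' undo_depth=1 redo_depth=0
After op 6 (undo): buf='(empty)' undo_depth=0 redo_depth=1
After op 7 (type): buf='baz' undo_depth=1 redo_depth=0
After op 8 (undo): buf='(empty)' undo_depth=0 redo_depth=1
After op 9 (redo): buf='baz' undo_depth=1 redo_depth=0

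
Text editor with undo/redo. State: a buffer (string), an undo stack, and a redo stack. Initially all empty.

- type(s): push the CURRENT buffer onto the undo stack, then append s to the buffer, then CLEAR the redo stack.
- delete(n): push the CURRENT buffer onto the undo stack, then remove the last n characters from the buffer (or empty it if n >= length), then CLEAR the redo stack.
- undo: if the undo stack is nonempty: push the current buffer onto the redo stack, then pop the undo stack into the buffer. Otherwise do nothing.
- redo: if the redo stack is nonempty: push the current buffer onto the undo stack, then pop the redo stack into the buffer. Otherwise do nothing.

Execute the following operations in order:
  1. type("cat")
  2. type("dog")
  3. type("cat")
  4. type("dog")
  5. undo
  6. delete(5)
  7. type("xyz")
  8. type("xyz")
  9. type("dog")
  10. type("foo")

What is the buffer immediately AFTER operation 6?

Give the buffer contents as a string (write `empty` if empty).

After op 1 (type): buf='cat' undo_depth=1 redo_depth=0
After op 2 (type): buf='catdog' undo_depth=2 redo_depth=0
After op 3 (type): buf='catdogcat' undo_depth=3 redo_depth=0
After op 4 (type): buf='catdogcatdog' undo_depth=4 redo_depth=0
After op 5 (undo): buf='catdogcat' undo_depth=3 redo_depth=1
After op 6 (delete): buf='catd' undo_depth=4 redo_depth=0

Answer: catd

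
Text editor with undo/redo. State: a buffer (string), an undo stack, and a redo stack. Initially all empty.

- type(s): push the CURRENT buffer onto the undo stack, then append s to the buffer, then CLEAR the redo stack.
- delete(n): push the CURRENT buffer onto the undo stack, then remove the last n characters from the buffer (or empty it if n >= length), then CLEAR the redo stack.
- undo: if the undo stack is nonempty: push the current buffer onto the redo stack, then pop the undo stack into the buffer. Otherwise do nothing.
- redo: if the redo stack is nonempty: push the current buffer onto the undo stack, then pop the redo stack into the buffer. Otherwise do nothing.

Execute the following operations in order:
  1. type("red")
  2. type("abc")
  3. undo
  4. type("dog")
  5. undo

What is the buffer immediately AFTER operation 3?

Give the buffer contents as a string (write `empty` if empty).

Answer: red

Derivation:
After op 1 (type): buf='red' undo_depth=1 redo_depth=0
After op 2 (type): buf='redabc' undo_depth=2 redo_depth=0
After op 3 (undo): buf='red' undo_depth=1 redo_depth=1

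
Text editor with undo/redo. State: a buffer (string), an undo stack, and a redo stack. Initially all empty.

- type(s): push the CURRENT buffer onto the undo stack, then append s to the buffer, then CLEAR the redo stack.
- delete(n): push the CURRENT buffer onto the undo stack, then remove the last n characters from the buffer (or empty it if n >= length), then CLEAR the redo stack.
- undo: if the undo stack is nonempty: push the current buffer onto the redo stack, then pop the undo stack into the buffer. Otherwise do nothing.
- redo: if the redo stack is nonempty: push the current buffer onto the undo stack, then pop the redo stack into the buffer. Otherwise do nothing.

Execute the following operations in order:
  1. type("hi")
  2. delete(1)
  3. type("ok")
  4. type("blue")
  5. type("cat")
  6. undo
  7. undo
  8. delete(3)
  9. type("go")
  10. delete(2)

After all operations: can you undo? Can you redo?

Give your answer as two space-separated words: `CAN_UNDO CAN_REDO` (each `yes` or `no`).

After op 1 (type): buf='hi' undo_depth=1 redo_depth=0
After op 2 (delete): buf='h' undo_depth=2 redo_depth=0
After op 3 (type): buf='hok' undo_depth=3 redo_depth=0
After op 4 (type): buf='hokblue' undo_depth=4 redo_depth=0
After op 5 (type): buf='hokbluecat' undo_depth=5 redo_depth=0
After op 6 (undo): buf='hokblue' undo_depth=4 redo_depth=1
After op 7 (undo): buf='hok' undo_depth=3 redo_depth=2
After op 8 (delete): buf='(empty)' undo_depth=4 redo_depth=0
After op 9 (type): buf='go' undo_depth=5 redo_depth=0
After op 10 (delete): buf='(empty)' undo_depth=6 redo_depth=0

Answer: yes no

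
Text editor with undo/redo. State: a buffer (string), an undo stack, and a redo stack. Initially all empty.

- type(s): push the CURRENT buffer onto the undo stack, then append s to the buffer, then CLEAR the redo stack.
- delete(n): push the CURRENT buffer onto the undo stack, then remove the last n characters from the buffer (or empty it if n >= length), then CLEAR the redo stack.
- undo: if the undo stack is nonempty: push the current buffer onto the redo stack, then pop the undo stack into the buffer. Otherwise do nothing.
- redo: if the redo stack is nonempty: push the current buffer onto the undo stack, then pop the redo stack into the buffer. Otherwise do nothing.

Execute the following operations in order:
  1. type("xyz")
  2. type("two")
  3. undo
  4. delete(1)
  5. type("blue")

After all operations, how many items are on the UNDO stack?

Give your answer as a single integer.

After op 1 (type): buf='xyz' undo_depth=1 redo_depth=0
After op 2 (type): buf='xyztwo' undo_depth=2 redo_depth=0
After op 3 (undo): buf='xyz' undo_depth=1 redo_depth=1
After op 4 (delete): buf='xy' undo_depth=2 redo_depth=0
After op 5 (type): buf='xyblue' undo_depth=3 redo_depth=0

Answer: 3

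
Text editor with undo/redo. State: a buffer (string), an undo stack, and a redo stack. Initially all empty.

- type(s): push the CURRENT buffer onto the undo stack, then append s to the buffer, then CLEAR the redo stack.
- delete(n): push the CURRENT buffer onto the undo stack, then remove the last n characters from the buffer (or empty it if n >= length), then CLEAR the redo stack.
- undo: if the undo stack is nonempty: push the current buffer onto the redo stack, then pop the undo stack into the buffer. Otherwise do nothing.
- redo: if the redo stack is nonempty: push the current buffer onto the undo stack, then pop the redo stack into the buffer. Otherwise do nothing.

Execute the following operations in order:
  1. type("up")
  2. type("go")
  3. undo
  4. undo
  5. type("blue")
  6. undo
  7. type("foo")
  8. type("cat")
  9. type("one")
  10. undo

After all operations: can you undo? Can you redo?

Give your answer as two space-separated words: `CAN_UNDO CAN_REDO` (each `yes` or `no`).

After op 1 (type): buf='up' undo_depth=1 redo_depth=0
After op 2 (type): buf='upgo' undo_depth=2 redo_depth=0
After op 3 (undo): buf='up' undo_depth=1 redo_depth=1
After op 4 (undo): buf='(empty)' undo_depth=0 redo_depth=2
After op 5 (type): buf='blue' undo_depth=1 redo_depth=0
After op 6 (undo): buf='(empty)' undo_depth=0 redo_depth=1
After op 7 (type): buf='foo' undo_depth=1 redo_depth=0
After op 8 (type): buf='foocat' undo_depth=2 redo_depth=0
After op 9 (type): buf='foocatone' undo_depth=3 redo_depth=0
After op 10 (undo): buf='foocat' undo_depth=2 redo_depth=1

Answer: yes yes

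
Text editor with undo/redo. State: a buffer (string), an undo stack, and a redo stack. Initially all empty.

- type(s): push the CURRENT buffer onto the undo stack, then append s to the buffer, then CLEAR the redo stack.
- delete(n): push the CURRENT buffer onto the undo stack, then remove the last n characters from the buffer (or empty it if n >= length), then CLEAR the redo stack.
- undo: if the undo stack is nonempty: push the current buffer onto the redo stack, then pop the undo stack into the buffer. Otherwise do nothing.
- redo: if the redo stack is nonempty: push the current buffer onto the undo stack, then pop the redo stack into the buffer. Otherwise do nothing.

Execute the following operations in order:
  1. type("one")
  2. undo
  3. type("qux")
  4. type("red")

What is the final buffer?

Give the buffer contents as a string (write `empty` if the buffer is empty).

After op 1 (type): buf='one' undo_depth=1 redo_depth=0
After op 2 (undo): buf='(empty)' undo_depth=0 redo_depth=1
After op 3 (type): buf='qux' undo_depth=1 redo_depth=0
After op 4 (type): buf='quxred' undo_depth=2 redo_depth=0

Answer: quxred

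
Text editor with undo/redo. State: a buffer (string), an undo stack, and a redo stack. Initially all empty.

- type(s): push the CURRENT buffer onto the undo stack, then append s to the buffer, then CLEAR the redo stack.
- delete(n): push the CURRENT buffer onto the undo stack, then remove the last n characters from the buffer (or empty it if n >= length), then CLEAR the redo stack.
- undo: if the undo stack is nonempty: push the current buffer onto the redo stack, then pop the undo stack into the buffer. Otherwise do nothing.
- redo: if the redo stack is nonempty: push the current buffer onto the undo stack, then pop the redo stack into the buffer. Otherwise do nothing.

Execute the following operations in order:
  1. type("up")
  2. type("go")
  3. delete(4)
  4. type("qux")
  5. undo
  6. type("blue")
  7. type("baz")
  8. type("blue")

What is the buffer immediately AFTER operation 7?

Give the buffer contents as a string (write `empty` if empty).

After op 1 (type): buf='up' undo_depth=1 redo_depth=0
After op 2 (type): buf='upgo' undo_depth=2 redo_depth=0
After op 3 (delete): buf='(empty)' undo_depth=3 redo_depth=0
After op 4 (type): buf='qux' undo_depth=4 redo_depth=0
After op 5 (undo): buf='(empty)' undo_depth=3 redo_depth=1
After op 6 (type): buf='blue' undo_depth=4 redo_depth=0
After op 7 (type): buf='bluebaz' undo_depth=5 redo_depth=0

Answer: bluebaz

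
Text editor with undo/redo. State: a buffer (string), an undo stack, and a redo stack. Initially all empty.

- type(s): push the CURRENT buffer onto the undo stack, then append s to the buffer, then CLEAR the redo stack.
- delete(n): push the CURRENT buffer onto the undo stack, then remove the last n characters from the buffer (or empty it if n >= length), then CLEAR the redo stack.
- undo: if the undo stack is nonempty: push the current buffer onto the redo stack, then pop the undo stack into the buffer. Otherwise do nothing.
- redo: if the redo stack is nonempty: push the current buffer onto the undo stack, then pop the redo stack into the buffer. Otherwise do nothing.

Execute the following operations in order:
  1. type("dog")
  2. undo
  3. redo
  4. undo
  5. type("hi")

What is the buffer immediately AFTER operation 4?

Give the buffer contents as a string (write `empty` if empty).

After op 1 (type): buf='dog' undo_depth=1 redo_depth=0
After op 2 (undo): buf='(empty)' undo_depth=0 redo_depth=1
After op 3 (redo): buf='dog' undo_depth=1 redo_depth=0
After op 4 (undo): buf='(empty)' undo_depth=0 redo_depth=1

Answer: empty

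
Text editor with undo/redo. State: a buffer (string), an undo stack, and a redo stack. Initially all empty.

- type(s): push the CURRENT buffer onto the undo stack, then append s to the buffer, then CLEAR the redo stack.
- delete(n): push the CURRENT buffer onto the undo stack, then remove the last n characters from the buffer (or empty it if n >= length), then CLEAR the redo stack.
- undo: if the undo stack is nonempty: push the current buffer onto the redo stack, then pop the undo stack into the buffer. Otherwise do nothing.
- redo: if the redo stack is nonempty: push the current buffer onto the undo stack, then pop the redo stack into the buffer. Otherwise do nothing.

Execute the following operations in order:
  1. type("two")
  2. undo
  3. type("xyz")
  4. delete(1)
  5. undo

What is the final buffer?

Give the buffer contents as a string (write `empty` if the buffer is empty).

After op 1 (type): buf='two' undo_depth=1 redo_depth=0
After op 2 (undo): buf='(empty)' undo_depth=0 redo_depth=1
After op 3 (type): buf='xyz' undo_depth=1 redo_depth=0
After op 4 (delete): buf='xy' undo_depth=2 redo_depth=0
After op 5 (undo): buf='xyz' undo_depth=1 redo_depth=1

Answer: xyz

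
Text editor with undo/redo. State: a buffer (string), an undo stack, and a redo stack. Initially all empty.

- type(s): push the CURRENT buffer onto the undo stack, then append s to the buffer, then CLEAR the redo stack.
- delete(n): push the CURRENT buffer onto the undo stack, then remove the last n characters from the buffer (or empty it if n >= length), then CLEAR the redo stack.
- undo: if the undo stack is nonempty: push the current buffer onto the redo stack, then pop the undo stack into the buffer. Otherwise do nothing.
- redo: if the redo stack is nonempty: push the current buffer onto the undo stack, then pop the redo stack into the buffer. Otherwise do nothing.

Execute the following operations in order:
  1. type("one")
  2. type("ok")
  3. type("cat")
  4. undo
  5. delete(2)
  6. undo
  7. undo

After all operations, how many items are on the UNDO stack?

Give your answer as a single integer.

After op 1 (type): buf='one' undo_depth=1 redo_depth=0
After op 2 (type): buf='oneok' undo_depth=2 redo_depth=0
After op 3 (type): buf='oneokcat' undo_depth=3 redo_depth=0
After op 4 (undo): buf='oneok' undo_depth=2 redo_depth=1
After op 5 (delete): buf='one' undo_depth=3 redo_depth=0
After op 6 (undo): buf='oneok' undo_depth=2 redo_depth=1
After op 7 (undo): buf='one' undo_depth=1 redo_depth=2

Answer: 1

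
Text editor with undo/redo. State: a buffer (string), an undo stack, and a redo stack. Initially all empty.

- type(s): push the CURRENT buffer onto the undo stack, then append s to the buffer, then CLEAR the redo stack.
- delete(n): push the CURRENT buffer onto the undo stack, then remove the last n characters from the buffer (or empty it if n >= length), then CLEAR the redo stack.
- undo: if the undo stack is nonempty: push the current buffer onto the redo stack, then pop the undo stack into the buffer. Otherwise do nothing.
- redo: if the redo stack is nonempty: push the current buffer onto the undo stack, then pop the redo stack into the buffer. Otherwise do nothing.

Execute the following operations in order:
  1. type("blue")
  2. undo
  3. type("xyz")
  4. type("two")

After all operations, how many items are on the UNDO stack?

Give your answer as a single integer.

Answer: 2

Derivation:
After op 1 (type): buf='blue' undo_depth=1 redo_depth=0
After op 2 (undo): buf='(empty)' undo_depth=0 redo_depth=1
After op 3 (type): buf='xyz' undo_depth=1 redo_depth=0
After op 4 (type): buf='xyztwo' undo_depth=2 redo_depth=0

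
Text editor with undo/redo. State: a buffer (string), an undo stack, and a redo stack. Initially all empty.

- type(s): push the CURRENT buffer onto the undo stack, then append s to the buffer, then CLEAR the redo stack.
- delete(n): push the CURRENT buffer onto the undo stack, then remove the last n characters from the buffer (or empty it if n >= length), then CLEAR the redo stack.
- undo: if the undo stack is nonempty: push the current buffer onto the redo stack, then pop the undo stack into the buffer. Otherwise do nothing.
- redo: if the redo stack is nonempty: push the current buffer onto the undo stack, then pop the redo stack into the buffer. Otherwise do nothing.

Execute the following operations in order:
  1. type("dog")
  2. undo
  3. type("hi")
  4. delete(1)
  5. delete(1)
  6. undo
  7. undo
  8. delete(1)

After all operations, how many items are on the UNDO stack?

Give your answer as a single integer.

Answer: 2

Derivation:
After op 1 (type): buf='dog' undo_depth=1 redo_depth=0
After op 2 (undo): buf='(empty)' undo_depth=0 redo_depth=1
After op 3 (type): buf='hi' undo_depth=1 redo_depth=0
After op 4 (delete): buf='h' undo_depth=2 redo_depth=0
After op 5 (delete): buf='(empty)' undo_depth=3 redo_depth=0
After op 6 (undo): buf='h' undo_depth=2 redo_depth=1
After op 7 (undo): buf='hi' undo_depth=1 redo_depth=2
After op 8 (delete): buf='h' undo_depth=2 redo_depth=0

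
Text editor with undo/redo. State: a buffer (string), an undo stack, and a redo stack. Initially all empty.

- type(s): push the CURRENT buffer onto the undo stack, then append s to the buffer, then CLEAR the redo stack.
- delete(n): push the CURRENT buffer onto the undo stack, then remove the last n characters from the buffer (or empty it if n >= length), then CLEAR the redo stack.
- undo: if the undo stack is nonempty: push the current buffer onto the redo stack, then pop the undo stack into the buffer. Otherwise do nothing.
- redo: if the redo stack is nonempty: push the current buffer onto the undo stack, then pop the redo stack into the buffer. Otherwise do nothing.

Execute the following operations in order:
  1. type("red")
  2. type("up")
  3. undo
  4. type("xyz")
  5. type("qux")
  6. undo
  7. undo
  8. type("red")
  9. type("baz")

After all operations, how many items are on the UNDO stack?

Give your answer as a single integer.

Answer: 3

Derivation:
After op 1 (type): buf='red' undo_depth=1 redo_depth=0
After op 2 (type): buf='redup' undo_depth=2 redo_depth=0
After op 3 (undo): buf='red' undo_depth=1 redo_depth=1
After op 4 (type): buf='redxyz' undo_depth=2 redo_depth=0
After op 5 (type): buf='redxyzqux' undo_depth=3 redo_depth=0
After op 6 (undo): buf='redxyz' undo_depth=2 redo_depth=1
After op 7 (undo): buf='red' undo_depth=1 redo_depth=2
After op 8 (type): buf='redred' undo_depth=2 redo_depth=0
After op 9 (type): buf='redredbaz' undo_depth=3 redo_depth=0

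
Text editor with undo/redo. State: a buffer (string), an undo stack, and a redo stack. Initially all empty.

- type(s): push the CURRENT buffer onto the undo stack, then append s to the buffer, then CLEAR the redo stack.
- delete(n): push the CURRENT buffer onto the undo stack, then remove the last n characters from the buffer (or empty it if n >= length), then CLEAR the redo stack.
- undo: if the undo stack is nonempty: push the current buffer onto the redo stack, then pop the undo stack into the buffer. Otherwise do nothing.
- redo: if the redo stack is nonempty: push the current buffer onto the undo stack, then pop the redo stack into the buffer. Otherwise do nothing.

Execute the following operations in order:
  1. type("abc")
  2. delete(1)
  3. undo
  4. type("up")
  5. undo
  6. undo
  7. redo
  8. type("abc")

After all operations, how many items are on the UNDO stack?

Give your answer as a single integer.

After op 1 (type): buf='abc' undo_depth=1 redo_depth=0
After op 2 (delete): buf='ab' undo_depth=2 redo_depth=0
After op 3 (undo): buf='abc' undo_depth=1 redo_depth=1
After op 4 (type): buf='abcup' undo_depth=2 redo_depth=0
After op 5 (undo): buf='abc' undo_depth=1 redo_depth=1
After op 6 (undo): buf='(empty)' undo_depth=0 redo_depth=2
After op 7 (redo): buf='abc' undo_depth=1 redo_depth=1
After op 8 (type): buf='abcabc' undo_depth=2 redo_depth=0

Answer: 2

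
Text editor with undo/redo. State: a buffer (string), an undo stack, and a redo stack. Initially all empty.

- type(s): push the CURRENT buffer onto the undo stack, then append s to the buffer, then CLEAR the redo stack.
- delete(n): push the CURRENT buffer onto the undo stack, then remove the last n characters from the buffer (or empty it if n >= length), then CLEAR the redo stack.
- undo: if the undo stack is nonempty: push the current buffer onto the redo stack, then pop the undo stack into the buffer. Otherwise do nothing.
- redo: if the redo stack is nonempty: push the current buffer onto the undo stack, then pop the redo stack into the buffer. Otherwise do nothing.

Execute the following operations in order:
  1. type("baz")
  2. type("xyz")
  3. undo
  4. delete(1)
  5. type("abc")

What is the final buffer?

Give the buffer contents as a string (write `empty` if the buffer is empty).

Answer: baabc

Derivation:
After op 1 (type): buf='baz' undo_depth=1 redo_depth=0
After op 2 (type): buf='bazxyz' undo_depth=2 redo_depth=0
After op 3 (undo): buf='baz' undo_depth=1 redo_depth=1
After op 4 (delete): buf='ba' undo_depth=2 redo_depth=0
After op 5 (type): buf='baabc' undo_depth=3 redo_depth=0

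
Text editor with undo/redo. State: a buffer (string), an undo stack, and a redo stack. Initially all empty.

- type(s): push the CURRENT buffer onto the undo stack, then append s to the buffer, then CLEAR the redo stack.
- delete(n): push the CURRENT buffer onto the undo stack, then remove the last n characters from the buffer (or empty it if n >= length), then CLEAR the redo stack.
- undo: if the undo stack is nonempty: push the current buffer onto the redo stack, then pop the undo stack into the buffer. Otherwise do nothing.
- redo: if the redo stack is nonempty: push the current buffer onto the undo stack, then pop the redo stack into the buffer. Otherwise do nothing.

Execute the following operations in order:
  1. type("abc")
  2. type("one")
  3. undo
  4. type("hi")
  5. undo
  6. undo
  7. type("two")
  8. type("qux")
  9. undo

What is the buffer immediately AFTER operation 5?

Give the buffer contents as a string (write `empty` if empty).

After op 1 (type): buf='abc' undo_depth=1 redo_depth=0
After op 2 (type): buf='abcone' undo_depth=2 redo_depth=0
After op 3 (undo): buf='abc' undo_depth=1 redo_depth=1
After op 4 (type): buf='abchi' undo_depth=2 redo_depth=0
After op 5 (undo): buf='abc' undo_depth=1 redo_depth=1

Answer: abc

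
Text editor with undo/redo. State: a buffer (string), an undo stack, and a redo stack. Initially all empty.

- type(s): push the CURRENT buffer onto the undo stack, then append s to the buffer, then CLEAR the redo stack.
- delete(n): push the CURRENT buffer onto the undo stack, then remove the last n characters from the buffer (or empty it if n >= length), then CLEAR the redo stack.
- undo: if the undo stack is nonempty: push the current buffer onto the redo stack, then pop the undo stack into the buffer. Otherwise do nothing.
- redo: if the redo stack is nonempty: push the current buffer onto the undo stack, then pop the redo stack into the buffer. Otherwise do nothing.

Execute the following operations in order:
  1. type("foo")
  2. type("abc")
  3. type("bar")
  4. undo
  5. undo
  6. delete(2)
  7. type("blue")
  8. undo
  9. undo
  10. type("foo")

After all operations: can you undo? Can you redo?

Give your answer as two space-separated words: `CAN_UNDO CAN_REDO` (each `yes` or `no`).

After op 1 (type): buf='foo' undo_depth=1 redo_depth=0
After op 2 (type): buf='fooabc' undo_depth=2 redo_depth=0
After op 3 (type): buf='fooabcbar' undo_depth=3 redo_depth=0
After op 4 (undo): buf='fooabc' undo_depth=2 redo_depth=1
After op 5 (undo): buf='foo' undo_depth=1 redo_depth=2
After op 6 (delete): buf='f' undo_depth=2 redo_depth=0
After op 7 (type): buf='fblue' undo_depth=3 redo_depth=0
After op 8 (undo): buf='f' undo_depth=2 redo_depth=1
After op 9 (undo): buf='foo' undo_depth=1 redo_depth=2
After op 10 (type): buf='foofoo' undo_depth=2 redo_depth=0

Answer: yes no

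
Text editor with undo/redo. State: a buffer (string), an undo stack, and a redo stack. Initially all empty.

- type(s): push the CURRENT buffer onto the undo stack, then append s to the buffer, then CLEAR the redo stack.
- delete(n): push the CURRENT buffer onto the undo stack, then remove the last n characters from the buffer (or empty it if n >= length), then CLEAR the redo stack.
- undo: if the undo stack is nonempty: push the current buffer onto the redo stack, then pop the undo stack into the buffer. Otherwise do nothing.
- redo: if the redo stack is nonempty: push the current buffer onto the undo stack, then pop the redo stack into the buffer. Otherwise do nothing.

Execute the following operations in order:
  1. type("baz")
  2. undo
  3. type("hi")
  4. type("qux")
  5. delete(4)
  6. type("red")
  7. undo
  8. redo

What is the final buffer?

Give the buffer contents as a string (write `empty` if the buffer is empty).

After op 1 (type): buf='baz' undo_depth=1 redo_depth=0
After op 2 (undo): buf='(empty)' undo_depth=0 redo_depth=1
After op 3 (type): buf='hi' undo_depth=1 redo_depth=0
After op 4 (type): buf='hiqux' undo_depth=2 redo_depth=0
After op 5 (delete): buf='h' undo_depth=3 redo_depth=0
After op 6 (type): buf='hred' undo_depth=4 redo_depth=0
After op 7 (undo): buf='h' undo_depth=3 redo_depth=1
After op 8 (redo): buf='hred' undo_depth=4 redo_depth=0

Answer: hred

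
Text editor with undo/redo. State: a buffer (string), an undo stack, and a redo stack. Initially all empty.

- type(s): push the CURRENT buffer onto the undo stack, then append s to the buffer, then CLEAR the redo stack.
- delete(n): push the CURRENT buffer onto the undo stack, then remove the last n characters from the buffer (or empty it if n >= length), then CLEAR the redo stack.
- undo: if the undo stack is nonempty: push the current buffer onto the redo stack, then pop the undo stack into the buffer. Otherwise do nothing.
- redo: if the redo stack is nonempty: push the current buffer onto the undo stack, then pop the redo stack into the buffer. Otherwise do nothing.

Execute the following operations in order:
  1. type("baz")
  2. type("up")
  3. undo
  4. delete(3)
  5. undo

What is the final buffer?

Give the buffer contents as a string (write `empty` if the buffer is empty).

Answer: baz

Derivation:
After op 1 (type): buf='baz' undo_depth=1 redo_depth=0
After op 2 (type): buf='bazup' undo_depth=2 redo_depth=0
After op 3 (undo): buf='baz' undo_depth=1 redo_depth=1
After op 4 (delete): buf='(empty)' undo_depth=2 redo_depth=0
After op 5 (undo): buf='baz' undo_depth=1 redo_depth=1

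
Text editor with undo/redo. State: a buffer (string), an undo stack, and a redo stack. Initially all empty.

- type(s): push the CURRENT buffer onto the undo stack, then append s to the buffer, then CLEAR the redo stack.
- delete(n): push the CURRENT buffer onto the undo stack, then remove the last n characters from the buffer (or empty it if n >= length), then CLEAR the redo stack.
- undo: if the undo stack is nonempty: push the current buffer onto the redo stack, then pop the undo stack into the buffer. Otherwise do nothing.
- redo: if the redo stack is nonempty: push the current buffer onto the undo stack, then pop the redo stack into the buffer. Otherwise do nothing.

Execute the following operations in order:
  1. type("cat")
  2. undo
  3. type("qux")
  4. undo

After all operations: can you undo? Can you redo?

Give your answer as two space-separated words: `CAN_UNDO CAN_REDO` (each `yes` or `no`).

Answer: no yes

Derivation:
After op 1 (type): buf='cat' undo_depth=1 redo_depth=0
After op 2 (undo): buf='(empty)' undo_depth=0 redo_depth=1
After op 3 (type): buf='qux' undo_depth=1 redo_depth=0
After op 4 (undo): buf='(empty)' undo_depth=0 redo_depth=1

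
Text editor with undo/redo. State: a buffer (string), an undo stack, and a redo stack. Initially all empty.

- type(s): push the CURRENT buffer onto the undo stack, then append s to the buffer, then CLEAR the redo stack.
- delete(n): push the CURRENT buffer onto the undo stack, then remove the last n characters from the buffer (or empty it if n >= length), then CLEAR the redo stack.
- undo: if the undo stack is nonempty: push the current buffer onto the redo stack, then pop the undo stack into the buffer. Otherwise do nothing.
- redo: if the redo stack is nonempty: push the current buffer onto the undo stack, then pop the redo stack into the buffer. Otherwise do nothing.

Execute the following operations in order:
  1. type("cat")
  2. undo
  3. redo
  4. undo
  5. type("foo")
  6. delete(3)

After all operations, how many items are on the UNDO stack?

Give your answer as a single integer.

After op 1 (type): buf='cat' undo_depth=1 redo_depth=0
After op 2 (undo): buf='(empty)' undo_depth=0 redo_depth=1
After op 3 (redo): buf='cat' undo_depth=1 redo_depth=0
After op 4 (undo): buf='(empty)' undo_depth=0 redo_depth=1
After op 5 (type): buf='foo' undo_depth=1 redo_depth=0
After op 6 (delete): buf='(empty)' undo_depth=2 redo_depth=0

Answer: 2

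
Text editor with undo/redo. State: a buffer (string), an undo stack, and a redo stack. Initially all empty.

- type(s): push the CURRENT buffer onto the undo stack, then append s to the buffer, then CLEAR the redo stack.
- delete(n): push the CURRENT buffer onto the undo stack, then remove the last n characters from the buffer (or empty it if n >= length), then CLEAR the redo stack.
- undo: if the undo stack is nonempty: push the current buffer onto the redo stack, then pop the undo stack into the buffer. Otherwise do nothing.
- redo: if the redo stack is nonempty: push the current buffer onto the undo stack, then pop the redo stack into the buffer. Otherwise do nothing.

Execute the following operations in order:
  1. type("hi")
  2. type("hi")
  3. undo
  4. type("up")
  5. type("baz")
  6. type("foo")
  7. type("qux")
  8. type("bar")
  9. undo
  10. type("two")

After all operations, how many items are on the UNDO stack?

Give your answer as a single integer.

After op 1 (type): buf='hi' undo_depth=1 redo_depth=0
After op 2 (type): buf='hihi' undo_depth=2 redo_depth=0
After op 3 (undo): buf='hi' undo_depth=1 redo_depth=1
After op 4 (type): buf='hiup' undo_depth=2 redo_depth=0
After op 5 (type): buf='hiupbaz' undo_depth=3 redo_depth=0
After op 6 (type): buf='hiupbazfoo' undo_depth=4 redo_depth=0
After op 7 (type): buf='hiupbazfooqux' undo_depth=5 redo_depth=0
After op 8 (type): buf='hiupbazfooquxbar' undo_depth=6 redo_depth=0
After op 9 (undo): buf='hiupbazfooqux' undo_depth=5 redo_depth=1
After op 10 (type): buf='hiupbazfooquxtwo' undo_depth=6 redo_depth=0

Answer: 6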